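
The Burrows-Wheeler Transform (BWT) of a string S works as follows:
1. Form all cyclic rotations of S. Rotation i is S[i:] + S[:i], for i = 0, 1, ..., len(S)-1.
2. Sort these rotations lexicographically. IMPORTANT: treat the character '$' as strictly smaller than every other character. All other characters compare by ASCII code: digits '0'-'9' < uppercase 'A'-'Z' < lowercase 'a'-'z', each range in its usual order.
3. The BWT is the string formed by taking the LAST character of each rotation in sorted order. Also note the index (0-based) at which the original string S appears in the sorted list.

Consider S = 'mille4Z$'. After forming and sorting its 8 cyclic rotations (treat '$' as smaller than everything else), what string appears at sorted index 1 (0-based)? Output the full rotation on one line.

All 8 rotations (rotation i = S[i:]+S[:i]):
  rot[0] = mille4Z$
  rot[1] = ille4Z$m
  rot[2] = lle4Z$mi
  rot[3] = le4Z$mil
  rot[4] = e4Z$mill
  rot[5] = 4Z$mille
  rot[6] = Z$mille4
  rot[7] = $mille4Z
Sorted (with $ < everything):
  sorted[0] = $mille4Z
  sorted[1] = 4Z$mille
  sorted[2] = Z$mille4
  sorted[3] = e4Z$mill
  sorted[4] = ille4Z$m
  sorted[5] = le4Z$mil
  sorted[6] = lle4Z$mi
  sorted[7] = mille4Z$
sorted[1] = 4Z$mille

Answer: 4Z$mille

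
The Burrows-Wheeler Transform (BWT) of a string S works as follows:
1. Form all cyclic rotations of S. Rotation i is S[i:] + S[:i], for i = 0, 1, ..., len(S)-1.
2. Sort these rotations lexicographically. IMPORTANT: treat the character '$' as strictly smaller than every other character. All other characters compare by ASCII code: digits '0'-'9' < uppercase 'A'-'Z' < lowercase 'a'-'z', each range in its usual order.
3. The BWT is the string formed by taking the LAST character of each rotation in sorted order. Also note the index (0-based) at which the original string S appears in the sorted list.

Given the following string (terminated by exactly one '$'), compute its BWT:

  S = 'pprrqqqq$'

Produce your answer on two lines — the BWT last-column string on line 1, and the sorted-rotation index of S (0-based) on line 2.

All 9 rotations (rotation i = S[i:]+S[:i]):
  rot[0] = pprrqqqq$
  rot[1] = prrqqqq$p
  rot[2] = rrqqqq$pp
  rot[3] = rqqqq$ppr
  rot[4] = qqqq$pprr
  rot[5] = qqq$pprrq
  rot[6] = qq$pprrqq
  rot[7] = q$pprrqqq
  rot[8] = $pprrqqqq
Sorted (with $ < everything):
  sorted[0] = $pprrqqqq  (last char: 'q')
  sorted[1] = pprrqqqq$  (last char: '$')
  sorted[2] = prrqqqq$p  (last char: 'p')
  sorted[3] = q$pprrqqq  (last char: 'q')
  sorted[4] = qq$pprrqq  (last char: 'q')
  sorted[5] = qqq$pprrq  (last char: 'q')
  sorted[6] = qqqq$pprr  (last char: 'r')
  sorted[7] = rqqqq$ppr  (last char: 'r')
  sorted[8] = rrqqqq$pp  (last char: 'p')
Last column: q$pqqqrrp
Original string S is at sorted index 1

Answer: q$pqqqrrp
1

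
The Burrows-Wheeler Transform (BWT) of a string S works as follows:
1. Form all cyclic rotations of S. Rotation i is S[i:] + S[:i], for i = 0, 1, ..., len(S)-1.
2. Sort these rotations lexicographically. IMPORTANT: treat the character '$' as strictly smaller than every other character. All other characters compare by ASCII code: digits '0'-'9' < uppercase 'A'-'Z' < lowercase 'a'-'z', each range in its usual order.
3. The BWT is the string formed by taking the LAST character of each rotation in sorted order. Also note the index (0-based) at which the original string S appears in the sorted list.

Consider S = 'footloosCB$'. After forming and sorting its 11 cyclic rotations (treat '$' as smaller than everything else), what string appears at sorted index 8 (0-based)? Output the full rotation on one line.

All 11 rotations (rotation i = S[i:]+S[:i]):
  rot[0] = footloosCB$
  rot[1] = ootloosCB$f
  rot[2] = otloosCB$fo
  rot[3] = tloosCB$foo
  rot[4] = loosCB$foot
  rot[5] = oosCB$footl
  rot[6] = osCB$footlo
  rot[7] = sCB$footloo
  rot[8] = CB$footloos
  rot[9] = B$footloosC
  rot[10] = $footloosCB
Sorted (with $ < everything):
  sorted[0] = $footloosCB
  sorted[1] = B$footloosC
  sorted[2] = CB$footloos
  sorted[3] = footloosCB$
  sorted[4] = loosCB$foot
  sorted[5] = oosCB$footl
  sorted[6] = ootloosCB$f
  sorted[7] = osCB$footlo
  sorted[8] = otloosCB$fo
  sorted[9] = sCB$footloo
  sorted[10] = tloosCB$foo
sorted[8] = otloosCB$fo

Answer: otloosCB$fo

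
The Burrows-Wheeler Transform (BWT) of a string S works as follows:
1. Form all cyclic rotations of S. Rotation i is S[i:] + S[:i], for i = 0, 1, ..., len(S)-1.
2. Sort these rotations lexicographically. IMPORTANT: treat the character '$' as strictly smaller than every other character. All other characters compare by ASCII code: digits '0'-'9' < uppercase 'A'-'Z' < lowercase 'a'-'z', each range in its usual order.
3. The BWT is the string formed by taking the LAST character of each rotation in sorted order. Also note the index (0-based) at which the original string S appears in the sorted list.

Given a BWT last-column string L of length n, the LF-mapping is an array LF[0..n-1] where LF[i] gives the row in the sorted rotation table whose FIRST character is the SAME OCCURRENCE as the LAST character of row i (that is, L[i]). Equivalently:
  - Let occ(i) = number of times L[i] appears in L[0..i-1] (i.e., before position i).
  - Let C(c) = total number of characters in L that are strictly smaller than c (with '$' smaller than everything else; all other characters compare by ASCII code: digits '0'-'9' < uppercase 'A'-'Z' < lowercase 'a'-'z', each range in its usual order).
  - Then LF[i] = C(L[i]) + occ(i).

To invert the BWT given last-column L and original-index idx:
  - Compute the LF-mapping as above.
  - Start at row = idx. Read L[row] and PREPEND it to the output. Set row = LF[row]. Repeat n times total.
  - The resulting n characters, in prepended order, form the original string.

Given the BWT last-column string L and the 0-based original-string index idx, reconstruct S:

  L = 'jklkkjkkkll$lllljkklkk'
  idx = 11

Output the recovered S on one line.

LF mapping: 1 4 14 5 6 2 7 8 9 15 16 0 17 18 19 20 3 10 11 21 12 13
Walk LF starting at row 11, prepending L[row]:
  step 1: row=11, L[11]='$', prepend. Next row=LF[11]=0
  step 2: row=0, L[0]='j', prepend. Next row=LF[0]=1
  step 3: row=1, L[1]='k', prepend. Next row=LF[1]=4
  step 4: row=4, L[4]='k', prepend. Next row=LF[4]=6
  step 5: row=6, L[6]='k', prepend. Next row=LF[6]=7
  step 6: row=7, L[7]='k', prepend. Next row=LF[7]=8
  step 7: row=8, L[8]='k', prepend. Next row=LF[8]=9
  step 8: row=9, L[9]='l', prepend. Next row=LF[9]=15
  step 9: row=15, L[15]='l', prepend. Next row=LF[15]=20
  step 10: row=20, L[20]='k', prepend. Next row=LF[20]=12
  step 11: row=12, L[12]='l', prepend. Next row=LF[12]=17
  step 12: row=17, L[17]='k', prepend. Next row=LF[17]=10
  step 13: row=10, L[10]='l', prepend. Next row=LF[10]=16
  step 14: row=16, L[16]='j', prepend. Next row=LF[16]=3
  step 15: row=3, L[3]='k', prepend. Next row=LF[3]=5
  step 16: row=5, L[5]='j', prepend. Next row=LF[5]=2
  step 17: row=2, L[2]='l', prepend. Next row=LF[2]=14
  step 18: row=14, L[14]='l', prepend. Next row=LF[14]=19
  step 19: row=19, L[19]='l', prepend. Next row=LF[19]=21
  step 20: row=21, L[21]='k', prepend. Next row=LF[21]=13
  step 21: row=13, L[13]='l', prepend. Next row=LF[13]=18
  step 22: row=18, L[18]='k', prepend. Next row=LF[18]=11
Reversed output: klkllljkjlklkllkkkkkj$

Answer: klkllljkjlklkllkkkkkj$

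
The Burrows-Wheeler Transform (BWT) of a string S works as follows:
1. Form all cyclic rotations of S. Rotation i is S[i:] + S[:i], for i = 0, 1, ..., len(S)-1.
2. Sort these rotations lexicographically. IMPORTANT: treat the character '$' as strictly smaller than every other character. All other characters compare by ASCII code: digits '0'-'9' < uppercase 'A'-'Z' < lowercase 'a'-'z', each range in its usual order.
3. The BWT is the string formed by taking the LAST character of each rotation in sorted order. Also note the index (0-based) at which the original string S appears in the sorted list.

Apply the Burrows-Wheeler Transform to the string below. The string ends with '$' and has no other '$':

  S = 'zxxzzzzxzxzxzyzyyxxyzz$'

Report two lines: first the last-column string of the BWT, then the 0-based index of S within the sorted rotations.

All 23 rotations (rotation i = S[i:]+S[:i]):
  rot[0] = zxxzzzzxzxzxzyzyyxxyzz$
  rot[1] = xxzzzzxzxzxzyzyyxxyzz$z
  rot[2] = xzzzzxzxzxzyzyyxxyzz$zx
  rot[3] = zzzzxzxzxzyzyyxxyzz$zxx
  rot[4] = zzzxzxzxzyzyyxxyzz$zxxz
  rot[5] = zzxzxzxzyzyyxxyzz$zxxzz
  rot[6] = zxzxzxzyzyyxxyzz$zxxzzz
  rot[7] = xzxzxzyzyyxxyzz$zxxzzzz
  rot[8] = zxzxzyzyyxxyzz$zxxzzzzx
  rot[9] = xzxzyzyyxxyzz$zxxzzzzxz
  rot[10] = zxzyzyyxxyzz$zxxzzzzxzx
  rot[11] = xzyzyyxxyzz$zxxzzzzxzxz
  rot[12] = zyzyyxxyzz$zxxzzzzxzxzx
  rot[13] = yzyyxxyzz$zxxzzzzxzxzxz
  rot[14] = zyyxxyzz$zxxzzzzxzxzxzy
  rot[15] = yyxxyzz$zxxzzzzxzxzxzyz
  rot[16] = yxxyzz$zxxzzzzxzxzxzyzy
  rot[17] = xxyzz$zxxzzzzxzxzxzyzyy
  rot[18] = xyzz$zxxzzzzxzxzxzyzyyx
  rot[19] = yzz$zxxzzzzxzxzxzyzyyxx
  rot[20] = zz$zxxzzzzxzxzxzyzyyxxy
  rot[21] = z$zxxzzzzxzxzxzyzyyxxyz
  rot[22] = $zxxzzzzxzxzxzyzyyxxyzz
Sorted (with $ < everything):
  sorted[0] = $zxxzzzzxzxzxzyzyyxxyzz  (last char: 'z')
  sorted[1] = xxyzz$zxxzzzzxzxzxzyzyy  (last char: 'y')
  sorted[2] = xxzzzzxzxzxzyzyyxxyzz$z  (last char: 'z')
  sorted[3] = xyzz$zxxzzzzxzxzxzyzyyx  (last char: 'x')
  sorted[4] = xzxzxzyzyyxxyzz$zxxzzzz  (last char: 'z')
  sorted[5] = xzxzyzyyxxyzz$zxxzzzzxz  (last char: 'z')
  sorted[6] = xzyzyyxxyzz$zxxzzzzxzxz  (last char: 'z')
  sorted[7] = xzzzzxzxzxzyzyyxxyzz$zx  (last char: 'x')
  sorted[8] = yxxyzz$zxxzzzzxzxzxzyzy  (last char: 'y')
  sorted[9] = yyxxyzz$zxxzzzzxzxzxzyz  (last char: 'z')
  sorted[10] = yzyyxxyzz$zxxzzzzxzxzxz  (last char: 'z')
  sorted[11] = yzz$zxxzzzzxzxzxzyzyyxx  (last char: 'x')
  sorted[12] = z$zxxzzzzxzxzxzyzyyxxyz  (last char: 'z')
  sorted[13] = zxxzzzzxzxzxzyzyyxxyzz$  (last char: '$')
  sorted[14] = zxzxzxzyzyyxxyzz$zxxzzz  (last char: 'z')
  sorted[15] = zxzxzyzyyxxyzz$zxxzzzzx  (last char: 'x')
  sorted[16] = zxzyzyyxxyzz$zxxzzzzxzx  (last char: 'x')
  sorted[17] = zyyxxyzz$zxxzzzzxzxzxzy  (last char: 'y')
  sorted[18] = zyzyyxxyzz$zxxzzzzxzxzx  (last char: 'x')
  sorted[19] = zz$zxxzzzzxzxzxzyzyyxxy  (last char: 'y')
  sorted[20] = zzxzxzxzyzyyxxyzz$zxxzz  (last char: 'z')
  sorted[21] = zzzxzxzxzyzyyxxyzz$zxxz  (last char: 'z')
  sorted[22] = zzzzxzxzxzyzyyxxyzz$zxx  (last char: 'x')
Last column: zyzxzzzxyzzxz$zxxyxyzzx
Original string S is at sorted index 13

Answer: zyzxzzzxyzzxz$zxxyxyzzx
13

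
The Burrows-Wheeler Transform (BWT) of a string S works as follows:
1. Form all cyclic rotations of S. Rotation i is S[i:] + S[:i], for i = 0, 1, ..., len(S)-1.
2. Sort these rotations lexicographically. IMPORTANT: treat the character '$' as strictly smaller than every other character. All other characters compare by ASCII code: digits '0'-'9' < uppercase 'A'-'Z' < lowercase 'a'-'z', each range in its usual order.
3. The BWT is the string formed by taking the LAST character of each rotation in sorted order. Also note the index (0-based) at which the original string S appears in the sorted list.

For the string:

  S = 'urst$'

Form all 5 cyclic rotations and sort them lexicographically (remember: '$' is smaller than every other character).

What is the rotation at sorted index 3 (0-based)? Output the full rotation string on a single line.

Answer: t$urs

Derivation:
All 5 rotations (rotation i = S[i:]+S[:i]):
  rot[0] = urst$
  rot[1] = rst$u
  rot[2] = st$ur
  rot[3] = t$urs
  rot[4] = $urst
Sorted (with $ < everything):
  sorted[0] = $urst
  sorted[1] = rst$u
  sorted[2] = st$ur
  sorted[3] = t$urs
  sorted[4] = urst$
sorted[3] = t$urs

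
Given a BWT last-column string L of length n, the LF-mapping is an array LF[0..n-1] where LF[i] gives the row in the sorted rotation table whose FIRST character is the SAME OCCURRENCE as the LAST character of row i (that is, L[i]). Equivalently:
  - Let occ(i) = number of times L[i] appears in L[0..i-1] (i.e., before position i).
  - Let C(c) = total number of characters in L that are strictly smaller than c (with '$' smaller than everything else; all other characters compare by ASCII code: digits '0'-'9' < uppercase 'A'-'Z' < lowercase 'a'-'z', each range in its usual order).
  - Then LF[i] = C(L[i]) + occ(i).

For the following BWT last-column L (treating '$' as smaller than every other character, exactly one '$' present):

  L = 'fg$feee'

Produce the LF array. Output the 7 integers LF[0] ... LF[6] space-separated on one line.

Answer: 4 6 0 5 1 2 3

Derivation:
Char counts: '$':1, 'e':3, 'f':2, 'g':1
C (first-col start): C('$')=0, C('e')=1, C('f')=4, C('g')=6
L[0]='f': occ=0, LF[0]=C('f')+0=4+0=4
L[1]='g': occ=0, LF[1]=C('g')+0=6+0=6
L[2]='$': occ=0, LF[2]=C('$')+0=0+0=0
L[3]='f': occ=1, LF[3]=C('f')+1=4+1=5
L[4]='e': occ=0, LF[4]=C('e')+0=1+0=1
L[5]='e': occ=1, LF[5]=C('e')+1=1+1=2
L[6]='e': occ=2, LF[6]=C('e')+2=1+2=3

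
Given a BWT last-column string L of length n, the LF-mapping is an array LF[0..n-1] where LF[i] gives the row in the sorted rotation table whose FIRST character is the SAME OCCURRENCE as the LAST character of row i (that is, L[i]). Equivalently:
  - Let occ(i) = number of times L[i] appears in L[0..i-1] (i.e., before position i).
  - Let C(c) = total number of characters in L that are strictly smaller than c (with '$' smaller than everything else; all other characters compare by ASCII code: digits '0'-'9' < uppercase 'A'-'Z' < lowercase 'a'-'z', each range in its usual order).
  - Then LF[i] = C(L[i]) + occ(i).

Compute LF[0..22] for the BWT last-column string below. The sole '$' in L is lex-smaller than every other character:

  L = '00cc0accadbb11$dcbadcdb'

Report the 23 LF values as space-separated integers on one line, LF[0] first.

Char counts: '$':1, '0':3, '1':2, 'a':3, 'b':4, 'c':6, 'd':4
C (first-col start): C('$')=0, C('0')=1, C('1')=4, C('a')=6, C('b')=9, C('c')=13, C('d')=19
L[0]='0': occ=0, LF[0]=C('0')+0=1+0=1
L[1]='0': occ=1, LF[1]=C('0')+1=1+1=2
L[2]='c': occ=0, LF[2]=C('c')+0=13+0=13
L[3]='c': occ=1, LF[3]=C('c')+1=13+1=14
L[4]='0': occ=2, LF[4]=C('0')+2=1+2=3
L[5]='a': occ=0, LF[5]=C('a')+0=6+0=6
L[6]='c': occ=2, LF[6]=C('c')+2=13+2=15
L[7]='c': occ=3, LF[7]=C('c')+3=13+3=16
L[8]='a': occ=1, LF[8]=C('a')+1=6+1=7
L[9]='d': occ=0, LF[9]=C('d')+0=19+0=19
L[10]='b': occ=0, LF[10]=C('b')+0=9+0=9
L[11]='b': occ=1, LF[11]=C('b')+1=9+1=10
L[12]='1': occ=0, LF[12]=C('1')+0=4+0=4
L[13]='1': occ=1, LF[13]=C('1')+1=4+1=5
L[14]='$': occ=0, LF[14]=C('$')+0=0+0=0
L[15]='d': occ=1, LF[15]=C('d')+1=19+1=20
L[16]='c': occ=4, LF[16]=C('c')+4=13+4=17
L[17]='b': occ=2, LF[17]=C('b')+2=9+2=11
L[18]='a': occ=2, LF[18]=C('a')+2=6+2=8
L[19]='d': occ=2, LF[19]=C('d')+2=19+2=21
L[20]='c': occ=5, LF[20]=C('c')+5=13+5=18
L[21]='d': occ=3, LF[21]=C('d')+3=19+3=22
L[22]='b': occ=3, LF[22]=C('b')+3=9+3=12

Answer: 1 2 13 14 3 6 15 16 7 19 9 10 4 5 0 20 17 11 8 21 18 22 12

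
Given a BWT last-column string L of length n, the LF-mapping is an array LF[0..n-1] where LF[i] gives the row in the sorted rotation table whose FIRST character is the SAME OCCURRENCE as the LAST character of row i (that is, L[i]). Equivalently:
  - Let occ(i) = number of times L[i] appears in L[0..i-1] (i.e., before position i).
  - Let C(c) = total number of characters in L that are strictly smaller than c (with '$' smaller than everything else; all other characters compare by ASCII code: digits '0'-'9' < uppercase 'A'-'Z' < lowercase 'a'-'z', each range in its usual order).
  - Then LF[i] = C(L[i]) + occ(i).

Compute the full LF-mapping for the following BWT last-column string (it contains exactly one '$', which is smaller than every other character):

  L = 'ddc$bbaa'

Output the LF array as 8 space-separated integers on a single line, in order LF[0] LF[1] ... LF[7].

Answer: 6 7 5 0 3 4 1 2

Derivation:
Char counts: '$':1, 'a':2, 'b':2, 'c':1, 'd':2
C (first-col start): C('$')=0, C('a')=1, C('b')=3, C('c')=5, C('d')=6
L[0]='d': occ=0, LF[0]=C('d')+0=6+0=6
L[1]='d': occ=1, LF[1]=C('d')+1=6+1=7
L[2]='c': occ=0, LF[2]=C('c')+0=5+0=5
L[3]='$': occ=0, LF[3]=C('$')+0=0+0=0
L[4]='b': occ=0, LF[4]=C('b')+0=3+0=3
L[5]='b': occ=1, LF[5]=C('b')+1=3+1=4
L[6]='a': occ=0, LF[6]=C('a')+0=1+0=1
L[7]='a': occ=1, LF[7]=C('a')+1=1+1=2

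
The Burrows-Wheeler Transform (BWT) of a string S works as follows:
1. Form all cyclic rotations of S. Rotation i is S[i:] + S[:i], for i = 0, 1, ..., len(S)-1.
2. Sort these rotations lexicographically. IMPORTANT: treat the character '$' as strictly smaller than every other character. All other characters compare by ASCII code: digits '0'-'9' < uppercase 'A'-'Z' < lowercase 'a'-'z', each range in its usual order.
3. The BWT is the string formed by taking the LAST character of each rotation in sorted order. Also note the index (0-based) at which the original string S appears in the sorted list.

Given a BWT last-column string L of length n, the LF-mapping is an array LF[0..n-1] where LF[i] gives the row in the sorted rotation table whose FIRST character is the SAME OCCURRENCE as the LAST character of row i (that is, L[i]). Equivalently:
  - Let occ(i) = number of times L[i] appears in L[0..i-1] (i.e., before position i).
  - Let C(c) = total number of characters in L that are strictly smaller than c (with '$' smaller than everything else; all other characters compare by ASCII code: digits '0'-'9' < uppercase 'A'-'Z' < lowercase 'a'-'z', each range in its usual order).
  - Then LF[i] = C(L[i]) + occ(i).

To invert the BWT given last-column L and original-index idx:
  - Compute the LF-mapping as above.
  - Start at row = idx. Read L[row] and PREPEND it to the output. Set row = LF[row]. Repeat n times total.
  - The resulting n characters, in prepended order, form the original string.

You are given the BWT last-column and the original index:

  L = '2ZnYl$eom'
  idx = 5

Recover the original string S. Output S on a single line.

LF mapping: 1 3 7 2 5 0 4 8 6
Walk LF starting at row 5, prepending L[row]:
  step 1: row=5, L[5]='$', prepend. Next row=LF[5]=0
  step 2: row=0, L[0]='2', prepend. Next row=LF[0]=1
  step 3: row=1, L[1]='Z', prepend. Next row=LF[1]=3
  step 4: row=3, L[3]='Y', prepend. Next row=LF[3]=2
  step 5: row=2, L[2]='n', prepend. Next row=LF[2]=7
  step 6: row=7, L[7]='o', prepend. Next row=LF[7]=8
  step 7: row=8, L[8]='m', prepend. Next row=LF[8]=6
  step 8: row=6, L[6]='e', prepend. Next row=LF[6]=4
  step 9: row=4, L[4]='l', prepend. Next row=LF[4]=5
Reversed output: lemonYZ2$

Answer: lemonYZ2$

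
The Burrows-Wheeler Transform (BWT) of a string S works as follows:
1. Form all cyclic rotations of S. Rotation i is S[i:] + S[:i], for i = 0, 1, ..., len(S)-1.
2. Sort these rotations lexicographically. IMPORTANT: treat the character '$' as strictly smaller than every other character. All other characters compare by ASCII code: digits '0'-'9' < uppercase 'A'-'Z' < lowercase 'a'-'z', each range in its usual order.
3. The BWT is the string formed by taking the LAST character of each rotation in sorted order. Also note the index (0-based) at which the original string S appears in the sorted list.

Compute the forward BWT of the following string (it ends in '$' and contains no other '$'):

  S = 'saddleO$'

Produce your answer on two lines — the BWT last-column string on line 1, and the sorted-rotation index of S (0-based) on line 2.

Answer: Oesadld$
7

Derivation:
All 8 rotations (rotation i = S[i:]+S[:i]):
  rot[0] = saddleO$
  rot[1] = addleO$s
  rot[2] = ddleO$sa
  rot[3] = dleO$sad
  rot[4] = leO$sadd
  rot[5] = eO$saddl
  rot[6] = O$saddle
  rot[7] = $saddleO
Sorted (with $ < everything):
  sorted[0] = $saddleO  (last char: 'O')
  sorted[1] = O$saddle  (last char: 'e')
  sorted[2] = addleO$s  (last char: 's')
  sorted[3] = ddleO$sa  (last char: 'a')
  sorted[4] = dleO$sad  (last char: 'd')
  sorted[5] = eO$saddl  (last char: 'l')
  sorted[6] = leO$sadd  (last char: 'd')
  sorted[7] = saddleO$  (last char: '$')
Last column: Oesadld$
Original string S is at sorted index 7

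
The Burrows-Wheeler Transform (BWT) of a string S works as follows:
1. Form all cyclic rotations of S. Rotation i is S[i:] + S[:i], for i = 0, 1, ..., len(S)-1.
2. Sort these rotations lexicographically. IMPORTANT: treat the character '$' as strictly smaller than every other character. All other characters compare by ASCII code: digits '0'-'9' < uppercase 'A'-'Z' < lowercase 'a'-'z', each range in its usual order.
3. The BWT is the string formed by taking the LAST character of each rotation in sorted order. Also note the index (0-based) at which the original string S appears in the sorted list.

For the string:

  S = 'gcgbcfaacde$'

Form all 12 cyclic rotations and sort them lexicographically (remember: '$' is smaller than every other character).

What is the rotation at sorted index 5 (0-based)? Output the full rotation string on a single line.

Answer: cfaacde$gcgb

Derivation:
All 12 rotations (rotation i = S[i:]+S[:i]):
  rot[0] = gcgbcfaacde$
  rot[1] = cgbcfaacde$g
  rot[2] = gbcfaacde$gc
  rot[3] = bcfaacde$gcg
  rot[4] = cfaacde$gcgb
  rot[5] = faacde$gcgbc
  rot[6] = aacde$gcgbcf
  rot[7] = acde$gcgbcfa
  rot[8] = cde$gcgbcfaa
  rot[9] = de$gcgbcfaac
  rot[10] = e$gcgbcfaacd
  rot[11] = $gcgbcfaacde
Sorted (with $ < everything):
  sorted[0] = $gcgbcfaacde
  sorted[1] = aacde$gcgbcf
  sorted[2] = acde$gcgbcfa
  sorted[3] = bcfaacde$gcg
  sorted[4] = cde$gcgbcfaa
  sorted[5] = cfaacde$gcgb
  sorted[6] = cgbcfaacde$g
  sorted[7] = de$gcgbcfaac
  sorted[8] = e$gcgbcfaacd
  sorted[9] = faacde$gcgbc
  sorted[10] = gbcfaacde$gc
  sorted[11] = gcgbcfaacde$
sorted[5] = cfaacde$gcgb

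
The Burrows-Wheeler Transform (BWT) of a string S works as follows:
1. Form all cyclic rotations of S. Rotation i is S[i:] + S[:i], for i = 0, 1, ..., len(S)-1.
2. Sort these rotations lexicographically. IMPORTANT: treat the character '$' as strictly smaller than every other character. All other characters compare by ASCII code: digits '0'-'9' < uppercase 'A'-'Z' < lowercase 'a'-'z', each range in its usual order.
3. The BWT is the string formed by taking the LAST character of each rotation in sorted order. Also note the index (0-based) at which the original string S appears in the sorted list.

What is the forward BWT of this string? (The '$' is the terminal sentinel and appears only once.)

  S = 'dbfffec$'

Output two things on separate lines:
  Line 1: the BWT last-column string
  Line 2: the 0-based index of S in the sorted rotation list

Answer: cde$fffb
3

Derivation:
All 8 rotations (rotation i = S[i:]+S[:i]):
  rot[0] = dbfffec$
  rot[1] = bfffec$d
  rot[2] = fffec$db
  rot[3] = ffec$dbf
  rot[4] = fec$dbff
  rot[5] = ec$dbfff
  rot[6] = c$dbfffe
  rot[7] = $dbfffec
Sorted (with $ < everything):
  sorted[0] = $dbfffec  (last char: 'c')
  sorted[1] = bfffec$d  (last char: 'd')
  sorted[2] = c$dbfffe  (last char: 'e')
  sorted[3] = dbfffec$  (last char: '$')
  sorted[4] = ec$dbfff  (last char: 'f')
  sorted[5] = fec$dbff  (last char: 'f')
  sorted[6] = ffec$dbf  (last char: 'f')
  sorted[7] = fffec$db  (last char: 'b')
Last column: cde$fffb
Original string S is at sorted index 3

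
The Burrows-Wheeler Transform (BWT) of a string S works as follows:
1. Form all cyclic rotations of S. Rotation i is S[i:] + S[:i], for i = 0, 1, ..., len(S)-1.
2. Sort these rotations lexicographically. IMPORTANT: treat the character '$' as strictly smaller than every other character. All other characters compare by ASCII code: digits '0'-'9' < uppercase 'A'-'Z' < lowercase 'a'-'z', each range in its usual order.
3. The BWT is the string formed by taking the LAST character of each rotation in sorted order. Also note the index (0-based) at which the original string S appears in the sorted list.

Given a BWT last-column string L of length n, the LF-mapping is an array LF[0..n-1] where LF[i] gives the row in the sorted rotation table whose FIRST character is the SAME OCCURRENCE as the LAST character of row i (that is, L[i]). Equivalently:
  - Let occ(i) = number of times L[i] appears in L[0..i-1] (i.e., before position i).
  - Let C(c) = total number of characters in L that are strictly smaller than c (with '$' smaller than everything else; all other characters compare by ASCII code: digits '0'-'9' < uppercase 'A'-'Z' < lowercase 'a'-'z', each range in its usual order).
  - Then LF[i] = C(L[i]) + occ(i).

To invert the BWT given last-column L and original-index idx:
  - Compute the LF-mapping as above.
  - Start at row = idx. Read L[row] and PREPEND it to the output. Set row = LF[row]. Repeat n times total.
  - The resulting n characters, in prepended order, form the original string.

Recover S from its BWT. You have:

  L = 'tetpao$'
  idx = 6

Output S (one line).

LF mapping: 5 2 6 4 1 3 0
Walk LF starting at row 6, prepending L[row]:
  step 1: row=6, L[6]='$', prepend. Next row=LF[6]=0
  step 2: row=0, L[0]='t', prepend. Next row=LF[0]=5
  step 3: row=5, L[5]='o', prepend. Next row=LF[5]=3
  step 4: row=3, L[3]='p', prepend. Next row=LF[3]=4
  step 5: row=4, L[4]='a', prepend. Next row=LF[4]=1
  step 6: row=1, L[1]='e', prepend. Next row=LF[1]=2
  step 7: row=2, L[2]='t', prepend. Next row=LF[2]=6
Reversed output: teapot$

Answer: teapot$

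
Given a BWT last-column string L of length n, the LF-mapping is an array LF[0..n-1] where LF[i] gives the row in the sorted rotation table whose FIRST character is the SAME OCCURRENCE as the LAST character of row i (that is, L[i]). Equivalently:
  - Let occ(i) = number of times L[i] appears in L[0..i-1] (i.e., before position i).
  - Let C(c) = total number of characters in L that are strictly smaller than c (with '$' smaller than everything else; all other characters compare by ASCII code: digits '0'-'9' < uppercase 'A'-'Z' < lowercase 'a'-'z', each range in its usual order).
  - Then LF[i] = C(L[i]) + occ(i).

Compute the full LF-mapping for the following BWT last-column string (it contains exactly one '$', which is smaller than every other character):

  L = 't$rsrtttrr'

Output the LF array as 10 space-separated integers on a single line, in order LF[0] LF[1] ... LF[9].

Char counts: '$':1, 'r':4, 's':1, 't':4
C (first-col start): C('$')=0, C('r')=1, C('s')=5, C('t')=6
L[0]='t': occ=0, LF[0]=C('t')+0=6+0=6
L[1]='$': occ=0, LF[1]=C('$')+0=0+0=0
L[2]='r': occ=0, LF[2]=C('r')+0=1+0=1
L[3]='s': occ=0, LF[3]=C('s')+0=5+0=5
L[4]='r': occ=1, LF[4]=C('r')+1=1+1=2
L[5]='t': occ=1, LF[5]=C('t')+1=6+1=7
L[6]='t': occ=2, LF[6]=C('t')+2=6+2=8
L[7]='t': occ=3, LF[7]=C('t')+3=6+3=9
L[8]='r': occ=2, LF[8]=C('r')+2=1+2=3
L[9]='r': occ=3, LF[9]=C('r')+3=1+3=4

Answer: 6 0 1 5 2 7 8 9 3 4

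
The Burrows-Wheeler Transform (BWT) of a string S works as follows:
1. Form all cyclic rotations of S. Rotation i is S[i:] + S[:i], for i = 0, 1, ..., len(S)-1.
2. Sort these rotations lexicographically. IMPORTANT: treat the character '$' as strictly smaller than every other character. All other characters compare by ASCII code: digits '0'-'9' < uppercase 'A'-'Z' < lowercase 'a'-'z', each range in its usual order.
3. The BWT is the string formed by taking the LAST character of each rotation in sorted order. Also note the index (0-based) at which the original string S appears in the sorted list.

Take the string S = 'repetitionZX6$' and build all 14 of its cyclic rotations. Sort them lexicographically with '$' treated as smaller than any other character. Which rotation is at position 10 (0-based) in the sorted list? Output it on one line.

All 14 rotations (rotation i = S[i:]+S[:i]):
  rot[0] = repetitionZX6$
  rot[1] = epetitionZX6$r
  rot[2] = petitionZX6$re
  rot[3] = etitionZX6$rep
  rot[4] = titionZX6$repe
  rot[5] = itionZX6$repet
  rot[6] = tionZX6$repeti
  rot[7] = ionZX6$repetit
  rot[8] = onZX6$repetiti
  rot[9] = nZX6$repetitio
  rot[10] = ZX6$repetition
  rot[11] = X6$repetitionZ
  rot[12] = 6$repetitionZX
  rot[13] = $repetitionZX6
Sorted (with $ < everything):
  sorted[0] = $repetitionZX6
  sorted[1] = 6$repetitionZX
  sorted[2] = X6$repetitionZ
  sorted[3] = ZX6$repetition
  sorted[4] = epetitionZX6$r
  sorted[5] = etitionZX6$rep
  sorted[6] = ionZX6$repetit
  sorted[7] = itionZX6$repet
  sorted[8] = nZX6$repetitio
  sorted[9] = onZX6$repetiti
  sorted[10] = petitionZX6$re
  sorted[11] = repetitionZX6$
  sorted[12] = tionZX6$repeti
  sorted[13] = titionZX6$repe
sorted[10] = petitionZX6$re

Answer: petitionZX6$re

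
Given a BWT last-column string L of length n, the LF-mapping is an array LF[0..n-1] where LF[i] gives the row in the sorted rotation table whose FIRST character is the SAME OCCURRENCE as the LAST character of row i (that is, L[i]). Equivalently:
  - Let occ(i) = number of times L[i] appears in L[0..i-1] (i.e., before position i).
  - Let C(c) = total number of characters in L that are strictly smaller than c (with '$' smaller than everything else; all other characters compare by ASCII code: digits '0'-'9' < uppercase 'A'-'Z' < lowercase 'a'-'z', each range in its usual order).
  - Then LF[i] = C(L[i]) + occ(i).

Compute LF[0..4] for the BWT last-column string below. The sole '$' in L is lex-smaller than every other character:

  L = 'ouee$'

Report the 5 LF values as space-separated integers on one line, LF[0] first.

Char counts: '$':1, 'e':2, 'o':1, 'u':1
C (first-col start): C('$')=0, C('e')=1, C('o')=3, C('u')=4
L[0]='o': occ=0, LF[0]=C('o')+0=3+0=3
L[1]='u': occ=0, LF[1]=C('u')+0=4+0=4
L[2]='e': occ=0, LF[2]=C('e')+0=1+0=1
L[3]='e': occ=1, LF[3]=C('e')+1=1+1=2
L[4]='$': occ=0, LF[4]=C('$')+0=0+0=0

Answer: 3 4 1 2 0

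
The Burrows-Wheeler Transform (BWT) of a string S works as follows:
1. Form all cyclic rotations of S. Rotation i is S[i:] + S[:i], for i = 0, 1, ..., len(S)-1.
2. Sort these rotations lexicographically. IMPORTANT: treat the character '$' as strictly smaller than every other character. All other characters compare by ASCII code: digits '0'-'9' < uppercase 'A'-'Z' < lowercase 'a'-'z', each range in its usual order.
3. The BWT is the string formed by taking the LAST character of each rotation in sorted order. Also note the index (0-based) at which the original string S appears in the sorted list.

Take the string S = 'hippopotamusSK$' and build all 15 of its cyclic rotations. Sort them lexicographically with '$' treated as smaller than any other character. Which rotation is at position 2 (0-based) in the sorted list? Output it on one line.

All 15 rotations (rotation i = S[i:]+S[:i]):
  rot[0] = hippopotamusSK$
  rot[1] = ippopotamusSK$h
  rot[2] = ppopotamusSK$hi
  rot[3] = popotamusSK$hip
  rot[4] = opotamusSK$hipp
  rot[5] = potamusSK$hippo
  rot[6] = otamusSK$hippop
  rot[7] = tamusSK$hippopo
  rot[8] = amusSK$hippopot
  rot[9] = musSK$hippopota
  rot[10] = usSK$hippopotam
  rot[11] = sSK$hippopotamu
  rot[12] = SK$hippopotamus
  rot[13] = K$hippopotamusS
  rot[14] = $hippopotamusSK
Sorted (with $ < everything):
  sorted[0] = $hippopotamusSK
  sorted[1] = K$hippopotamusS
  sorted[2] = SK$hippopotamus
  sorted[3] = amusSK$hippopot
  sorted[4] = hippopotamusSK$
  sorted[5] = ippopotamusSK$h
  sorted[6] = musSK$hippopota
  sorted[7] = opotamusSK$hipp
  sorted[8] = otamusSK$hippop
  sorted[9] = popotamusSK$hip
  sorted[10] = potamusSK$hippo
  sorted[11] = ppopotamusSK$hi
  sorted[12] = sSK$hippopotamu
  sorted[13] = tamusSK$hippopo
  sorted[14] = usSK$hippopotam
sorted[2] = SK$hippopotamus

Answer: SK$hippopotamus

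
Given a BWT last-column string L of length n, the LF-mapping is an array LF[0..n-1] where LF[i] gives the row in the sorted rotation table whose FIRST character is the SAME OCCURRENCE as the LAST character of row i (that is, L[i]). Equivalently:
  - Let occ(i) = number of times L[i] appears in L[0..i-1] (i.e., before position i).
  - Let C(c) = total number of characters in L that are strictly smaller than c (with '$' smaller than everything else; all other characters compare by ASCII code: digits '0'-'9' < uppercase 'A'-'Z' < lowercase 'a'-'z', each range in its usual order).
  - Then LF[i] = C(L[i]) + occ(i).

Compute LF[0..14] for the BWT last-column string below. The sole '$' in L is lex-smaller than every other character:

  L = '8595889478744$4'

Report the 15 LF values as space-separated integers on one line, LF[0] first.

Char counts: '$':1, '4':4, '5':2, '7':2, '8':4, '9':2
C (first-col start): C('$')=0, C('4')=1, C('5')=5, C('7')=7, C('8')=9, C('9')=13
L[0]='8': occ=0, LF[0]=C('8')+0=9+0=9
L[1]='5': occ=0, LF[1]=C('5')+0=5+0=5
L[2]='9': occ=0, LF[2]=C('9')+0=13+0=13
L[3]='5': occ=1, LF[3]=C('5')+1=5+1=6
L[4]='8': occ=1, LF[4]=C('8')+1=9+1=10
L[5]='8': occ=2, LF[5]=C('8')+2=9+2=11
L[6]='9': occ=1, LF[6]=C('9')+1=13+1=14
L[7]='4': occ=0, LF[7]=C('4')+0=1+0=1
L[8]='7': occ=0, LF[8]=C('7')+0=7+0=7
L[9]='8': occ=3, LF[9]=C('8')+3=9+3=12
L[10]='7': occ=1, LF[10]=C('7')+1=7+1=8
L[11]='4': occ=1, LF[11]=C('4')+1=1+1=2
L[12]='4': occ=2, LF[12]=C('4')+2=1+2=3
L[13]='$': occ=0, LF[13]=C('$')+0=0+0=0
L[14]='4': occ=3, LF[14]=C('4')+3=1+3=4

Answer: 9 5 13 6 10 11 14 1 7 12 8 2 3 0 4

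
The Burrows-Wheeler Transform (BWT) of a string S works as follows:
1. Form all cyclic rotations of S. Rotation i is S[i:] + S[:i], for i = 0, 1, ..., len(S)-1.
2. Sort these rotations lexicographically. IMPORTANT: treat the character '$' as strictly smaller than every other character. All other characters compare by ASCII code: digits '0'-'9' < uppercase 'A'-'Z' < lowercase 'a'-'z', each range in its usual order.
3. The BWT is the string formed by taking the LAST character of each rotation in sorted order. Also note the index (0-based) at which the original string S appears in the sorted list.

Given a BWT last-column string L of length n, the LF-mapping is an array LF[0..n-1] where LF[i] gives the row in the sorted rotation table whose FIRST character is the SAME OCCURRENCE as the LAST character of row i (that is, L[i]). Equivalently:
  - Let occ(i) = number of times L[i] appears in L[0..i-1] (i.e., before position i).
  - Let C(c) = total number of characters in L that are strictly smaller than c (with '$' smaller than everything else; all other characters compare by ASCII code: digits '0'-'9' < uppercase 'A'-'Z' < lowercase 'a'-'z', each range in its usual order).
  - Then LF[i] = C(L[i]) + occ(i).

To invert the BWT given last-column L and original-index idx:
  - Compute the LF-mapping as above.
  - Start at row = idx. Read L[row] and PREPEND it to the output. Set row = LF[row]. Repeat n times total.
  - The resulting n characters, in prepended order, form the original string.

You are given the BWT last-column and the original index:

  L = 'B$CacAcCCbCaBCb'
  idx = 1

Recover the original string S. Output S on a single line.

Answer: ACCabaBbcCCcCB$

Derivation:
LF mapping: 2 0 4 9 13 1 14 5 6 11 7 10 3 8 12
Walk LF starting at row 1, prepending L[row]:
  step 1: row=1, L[1]='$', prepend. Next row=LF[1]=0
  step 2: row=0, L[0]='B', prepend. Next row=LF[0]=2
  step 3: row=2, L[2]='C', prepend. Next row=LF[2]=4
  step 4: row=4, L[4]='c', prepend. Next row=LF[4]=13
  step 5: row=13, L[13]='C', prepend. Next row=LF[13]=8
  step 6: row=8, L[8]='C', prepend. Next row=LF[8]=6
  step 7: row=6, L[6]='c', prepend. Next row=LF[6]=14
  step 8: row=14, L[14]='b', prepend. Next row=LF[14]=12
  step 9: row=12, L[12]='B', prepend. Next row=LF[12]=3
  step 10: row=3, L[3]='a', prepend. Next row=LF[3]=9
  step 11: row=9, L[9]='b', prepend. Next row=LF[9]=11
  step 12: row=11, L[11]='a', prepend. Next row=LF[11]=10
  step 13: row=10, L[10]='C', prepend. Next row=LF[10]=7
  step 14: row=7, L[7]='C', prepend. Next row=LF[7]=5
  step 15: row=5, L[5]='A', prepend. Next row=LF[5]=1
Reversed output: ACCabaBbcCCcCB$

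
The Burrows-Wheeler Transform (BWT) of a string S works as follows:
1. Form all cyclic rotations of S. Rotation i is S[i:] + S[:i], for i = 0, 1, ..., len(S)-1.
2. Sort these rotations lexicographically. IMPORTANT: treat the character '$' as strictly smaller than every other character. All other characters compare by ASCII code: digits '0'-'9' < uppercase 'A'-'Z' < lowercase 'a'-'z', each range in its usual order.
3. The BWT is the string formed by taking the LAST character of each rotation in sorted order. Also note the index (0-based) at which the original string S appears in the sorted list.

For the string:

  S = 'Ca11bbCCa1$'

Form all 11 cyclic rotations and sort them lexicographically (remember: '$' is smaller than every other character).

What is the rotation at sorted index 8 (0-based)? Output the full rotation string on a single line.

Answer: a11bbCCa1$C

Derivation:
All 11 rotations (rotation i = S[i:]+S[:i]):
  rot[0] = Ca11bbCCa1$
  rot[1] = a11bbCCa1$C
  rot[2] = 11bbCCa1$Ca
  rot[3] = 1bbCCa1$Ca1
  rot[4] = bbCCa1$Ca11
  rot[5] = bCCa1$Ca11b
  rot[6] = CCa1$Ca11bb
  rot[7] = Ca1$Ca11bbC
  rot[8] = a1$Ca11bbCC
  rot[9] = 1$Ca11bbCCa
  rot[10] = $Ca11bbCCa1
Sorted (with $ < everything):
  sorted[0] = $Ca11bbCCa1
  sorted[1] = 1$Ca11bbCCa
  sorted[2] = 11bbCCa1$Ca
  sorted[3] = 1bbCCa1$Ca1
  sorted[4] = CCa1$Ca11bb
  sorted[5] = Ca1$Ca11bbC
  sorted[6] = Ca11bbCCa1$
  sorted[7] = a1$Ca11bbCC
  sorted[8] = a11bbCCa1$C
  sorted[9] = bCCa1$Ca11b
  sorted[10] = bbCCa1$Ca11
sorted[8] = a11bbCCa1$C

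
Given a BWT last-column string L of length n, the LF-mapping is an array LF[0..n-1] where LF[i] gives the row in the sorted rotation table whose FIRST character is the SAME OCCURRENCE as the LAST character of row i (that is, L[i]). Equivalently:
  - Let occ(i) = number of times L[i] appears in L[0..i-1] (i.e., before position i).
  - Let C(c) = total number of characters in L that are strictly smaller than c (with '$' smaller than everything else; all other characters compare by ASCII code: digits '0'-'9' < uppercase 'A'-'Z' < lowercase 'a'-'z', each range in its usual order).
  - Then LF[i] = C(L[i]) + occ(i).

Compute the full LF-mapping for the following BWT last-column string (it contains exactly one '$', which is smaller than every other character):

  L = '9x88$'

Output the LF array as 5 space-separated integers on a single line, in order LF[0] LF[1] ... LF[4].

Char counts: '$':1, '8':2, '9':1, 'x':1
C (first-col start): C('$')=0, C('8')=1, C('9')=3, C('x')=4
L[0]='9': occ=0, LF[0]=C('9')+0=3+0=3
L[1]='x': occ=0, LF[1]=C('x')+0=4+0=4
L[2]='8': occ=0, LF[2]=C('8')+0=1+0=1
L[3]='8': occ=1, LF[3]=C('8')+1=1+1=2
L[4]='$': occ=0, LF[4]=C('$')+0=0+0=0

Answer: 3 4 1 2 0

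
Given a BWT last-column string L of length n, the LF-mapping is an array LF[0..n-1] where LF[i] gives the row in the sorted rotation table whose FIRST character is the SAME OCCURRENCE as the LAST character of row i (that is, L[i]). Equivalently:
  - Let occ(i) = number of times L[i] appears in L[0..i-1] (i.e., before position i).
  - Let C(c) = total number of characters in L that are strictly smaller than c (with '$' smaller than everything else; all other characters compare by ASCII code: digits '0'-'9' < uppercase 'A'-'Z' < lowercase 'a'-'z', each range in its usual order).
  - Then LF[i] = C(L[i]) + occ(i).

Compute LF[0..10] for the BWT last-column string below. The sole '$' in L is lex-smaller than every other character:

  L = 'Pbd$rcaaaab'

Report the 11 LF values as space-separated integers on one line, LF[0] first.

Answer: 1 6 9 0 10 8 2 3 4 5 7

Derivation:
Char counts: '$':1, 'P':1, 'a':4, 'b':2, 'c':1, 'd':1, 'r':1
C (first-col start): C('$')=0, C('P')=1, C('a')=2, C('b')=6, C('c')=8, C('d')=9, C('r')=10
L[0]='P': occ=0, LF[0]=C('P')+0=1+0=1
L[1]='b': occ=0, LF[1]=C('b')+0=6+0=6
L[2]='d': occ=0, LF[2]=C('d')+0=9+0=9
L[3]='$': occ=0, LF[3]=C('$')+0=0+0=0
L[4]='r': occ=0, LF[4]=C('r')+0=10+0=10
L[5]='c': occ=0, LF[5]=C('c')+0=8+0=8
L[6]='a': occ=0, LF[6]=C('a')+0=2+0=2
L[7]='a': occ=1, LF[7]=C('a')+1=2+1=3
L[8]='a': occ=2, LF[8]=C('a')+2=2+2=4
L[9]='a': occ=3, LF[9]=C('a')+3=2+3=5
L[10]='b': occ=1, LF[10]=C('b')+1=6+1=7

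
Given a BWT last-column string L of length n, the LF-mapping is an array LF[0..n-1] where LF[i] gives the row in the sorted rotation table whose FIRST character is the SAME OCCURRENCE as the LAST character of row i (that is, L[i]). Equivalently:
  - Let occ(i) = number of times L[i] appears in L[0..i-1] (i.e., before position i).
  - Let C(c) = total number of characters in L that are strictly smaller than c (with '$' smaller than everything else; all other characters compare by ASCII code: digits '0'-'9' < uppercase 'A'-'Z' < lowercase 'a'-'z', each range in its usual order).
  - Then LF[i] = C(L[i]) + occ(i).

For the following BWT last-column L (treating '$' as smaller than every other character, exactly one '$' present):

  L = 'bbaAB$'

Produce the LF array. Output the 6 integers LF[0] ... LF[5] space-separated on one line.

Answer: 4 5 3 1 2 0

Derivation:
Char counts: '$':1, 'A':1, 'B':1, 'a':1, 'b':2
C (first-col start): C('$')=0, C('A')=1, C('B')=2, C('a')=3, C('b')=4
L[0]='b': occ=0, LF[0]=C('b')+0=4+0=4
L[1]='b': occ=1, LF[1]=C('b')+1=4+1=5
L[2]='a': occ=0, LF[2]=C('a')+0=3+0=3
L[3]='A': occ=0, LF[3]=C('A')+0=1+0=1
L[4]='B': occ=0, LF[4]=C('B')+0=2+0=2
L[5]='$': occ=0, LF[5]=C('$')+0=0+0=0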